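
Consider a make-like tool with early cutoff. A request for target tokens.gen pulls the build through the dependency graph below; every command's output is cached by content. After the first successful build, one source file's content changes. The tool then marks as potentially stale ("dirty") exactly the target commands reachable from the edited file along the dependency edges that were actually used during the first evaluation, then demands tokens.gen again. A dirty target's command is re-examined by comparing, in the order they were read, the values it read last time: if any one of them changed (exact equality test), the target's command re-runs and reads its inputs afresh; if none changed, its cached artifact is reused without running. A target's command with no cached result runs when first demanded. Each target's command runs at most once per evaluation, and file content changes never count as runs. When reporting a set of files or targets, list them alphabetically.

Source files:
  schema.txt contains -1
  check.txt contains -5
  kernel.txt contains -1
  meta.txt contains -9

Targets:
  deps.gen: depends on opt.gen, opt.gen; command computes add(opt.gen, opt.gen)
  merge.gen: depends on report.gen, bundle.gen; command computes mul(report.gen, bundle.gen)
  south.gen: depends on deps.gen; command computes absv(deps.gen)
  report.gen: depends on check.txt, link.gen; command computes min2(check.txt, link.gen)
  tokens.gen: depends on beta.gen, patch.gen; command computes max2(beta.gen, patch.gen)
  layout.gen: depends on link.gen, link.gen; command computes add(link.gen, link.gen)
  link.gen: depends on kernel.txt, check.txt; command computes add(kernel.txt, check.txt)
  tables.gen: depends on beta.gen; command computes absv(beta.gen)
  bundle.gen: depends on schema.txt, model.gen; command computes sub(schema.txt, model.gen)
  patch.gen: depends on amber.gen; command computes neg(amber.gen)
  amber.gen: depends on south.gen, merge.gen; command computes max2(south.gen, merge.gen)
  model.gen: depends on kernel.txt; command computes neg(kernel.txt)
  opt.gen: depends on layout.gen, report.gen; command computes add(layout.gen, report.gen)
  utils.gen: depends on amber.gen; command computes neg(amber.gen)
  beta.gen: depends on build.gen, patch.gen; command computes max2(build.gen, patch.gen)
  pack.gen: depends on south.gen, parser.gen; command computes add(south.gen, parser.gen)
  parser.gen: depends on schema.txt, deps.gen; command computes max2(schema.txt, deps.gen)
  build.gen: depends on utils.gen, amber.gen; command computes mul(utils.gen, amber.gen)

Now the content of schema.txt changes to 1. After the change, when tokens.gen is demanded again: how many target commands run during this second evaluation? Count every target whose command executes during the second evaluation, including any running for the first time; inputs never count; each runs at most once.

3 target commands run: amber.gen, bundle.gen, merge.gen.
Note the absorption at amber.gen: it re-runs yet its value is the same, leaving the output's value untouched.

First demand of the output computes:
  link.gen = add(-1, -5) = -6
  layout.gen = add(-6, -6) = -12
  model.gen = neg(-1) = 1
  bundle.gen = sub(-1, 1) = -2
  report.gen = min2(-5, -6) = -6
  merge.gen = mul(-6, -2) = 12
  opt.gen = add(-12, -6) = -18
  deps.gen = add(-18, -18) = -36
  south.gen = absv(-36) = 36
  amber.gen = max2(36, 12) = 36
  patch.gen = neg(36) = -36
  utils.gen = neg(36) = -36
  build.gen = mul(-36, 36) = -1296
  beta.gen = max2(-1296, -36) = -36
  tokens.gen = max2(-36, -36) = -36

After the edit, cleaning proceeds:
  bundle.gen: a read changed (schema.txt -1->1) — executes, giving 0.
  merge.gen: a read changed (bundle.gen -2->0) — executes, giving 0.
  amber.gen: a read changed (merge.gen 12->0) — executes, giving 36 — identical to its old value.
  patch.gen: dirty, but its reads are unchanged (amber.gen unchanged); cached -36 stands.
  utils.gen: dirty, but its reads are unchanged (amber.gen unchanged); cached -36 stands.
  build.gen: dirty, but its reads are unchanged (utils.gen unchanged, amber.gen unchanged); cached -1296 stands.
  beta.gen: dirty, but its reads are unchanged (build.gen unchanged, patch.gen unchanged); cached -36 stands.
  tokens.gen: dirty, but its reads are unchanged (beta.gen unchanged, patch.gen unchanged); cached -36 stands.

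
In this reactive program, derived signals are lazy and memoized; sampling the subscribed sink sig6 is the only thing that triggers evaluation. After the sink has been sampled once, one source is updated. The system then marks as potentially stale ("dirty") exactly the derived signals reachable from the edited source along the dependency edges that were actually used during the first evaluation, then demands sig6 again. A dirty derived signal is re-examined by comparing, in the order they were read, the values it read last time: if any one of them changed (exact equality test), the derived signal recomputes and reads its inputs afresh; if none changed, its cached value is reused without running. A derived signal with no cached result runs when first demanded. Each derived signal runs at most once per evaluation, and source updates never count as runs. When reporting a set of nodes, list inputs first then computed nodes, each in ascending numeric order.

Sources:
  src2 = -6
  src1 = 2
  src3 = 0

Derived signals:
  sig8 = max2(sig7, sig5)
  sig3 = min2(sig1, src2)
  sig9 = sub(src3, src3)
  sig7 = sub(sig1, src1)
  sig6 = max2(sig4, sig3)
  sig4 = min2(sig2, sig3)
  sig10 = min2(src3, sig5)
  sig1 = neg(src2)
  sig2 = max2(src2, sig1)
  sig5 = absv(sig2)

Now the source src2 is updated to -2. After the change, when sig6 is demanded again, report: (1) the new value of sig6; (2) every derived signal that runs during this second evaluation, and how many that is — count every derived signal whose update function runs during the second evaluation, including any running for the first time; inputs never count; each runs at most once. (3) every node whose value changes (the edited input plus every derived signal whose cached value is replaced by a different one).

First demand of the output computes:
  sig1 = neg(-6) = 6
  sig2 = max2(-6, 6) = 6
  sig3 = min2(6, -6) = -6
  sig4 = min2(6, -6) = -6
  sig6 = max2(-6, -6) = -6

After the edit, cleaning proceeds:
  sig1: a read changed (src2 -6->-2) — executes, giving 2.
  sig2: a read changed (src2 -6->-2; sig1 6->2) — executes, giving 2.
  sig3: a read changed (sig1 6->2; src2 -6->-2) — executes, giving -2.
  sig4: a read changed (sig2 6->2; sig3 -6->-2) — executes, giving -2.
  sig6: a read changed (sig4 -6->-2; sig3 -6->-2) — executes, giving -2.

Demanding sig6 again yields -2.
5 derived signals run: sig1, sig2, sig3, sig4, sig6.
The nodes whose values change: src2, sig1, sig2, sig3, sig4, sig6.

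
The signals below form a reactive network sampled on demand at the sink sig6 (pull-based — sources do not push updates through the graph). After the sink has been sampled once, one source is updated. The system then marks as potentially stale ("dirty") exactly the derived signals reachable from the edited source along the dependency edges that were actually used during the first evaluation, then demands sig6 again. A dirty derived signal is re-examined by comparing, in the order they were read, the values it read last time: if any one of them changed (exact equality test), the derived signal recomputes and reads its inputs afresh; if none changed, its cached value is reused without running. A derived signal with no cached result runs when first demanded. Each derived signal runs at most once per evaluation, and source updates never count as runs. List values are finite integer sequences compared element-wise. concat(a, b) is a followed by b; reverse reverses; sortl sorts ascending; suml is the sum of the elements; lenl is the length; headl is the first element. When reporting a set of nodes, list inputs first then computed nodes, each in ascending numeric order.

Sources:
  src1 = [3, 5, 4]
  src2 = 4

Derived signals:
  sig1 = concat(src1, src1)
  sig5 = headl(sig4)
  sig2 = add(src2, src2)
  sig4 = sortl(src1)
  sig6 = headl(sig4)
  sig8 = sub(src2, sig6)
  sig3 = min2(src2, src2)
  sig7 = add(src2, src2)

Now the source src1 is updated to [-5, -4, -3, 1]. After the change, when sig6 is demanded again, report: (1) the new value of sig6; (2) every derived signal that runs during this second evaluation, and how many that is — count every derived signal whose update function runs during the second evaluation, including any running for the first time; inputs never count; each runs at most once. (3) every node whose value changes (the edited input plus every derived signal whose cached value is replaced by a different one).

Initial pass — values computed on the first demand:
  sig4 = sortl([3, 5, 4]) = [3, 4, 5]
  sig6 = headl([3, 4, 5]) = 3

Second demand — change propagation:
  sig4: re-runs because src1 [3, 5, 4]->[-5, -4, -3, 1]; new result [-5, -4, -3, 1].
  sig6: re-runs because sig4 [3, 4, 5]->[-5, -4, -3, 1]; new result -5.

sig6 now evaluates to -5.
Run set: sig4, sig6 (2 run).
Changed values: src1, sig4, sig6.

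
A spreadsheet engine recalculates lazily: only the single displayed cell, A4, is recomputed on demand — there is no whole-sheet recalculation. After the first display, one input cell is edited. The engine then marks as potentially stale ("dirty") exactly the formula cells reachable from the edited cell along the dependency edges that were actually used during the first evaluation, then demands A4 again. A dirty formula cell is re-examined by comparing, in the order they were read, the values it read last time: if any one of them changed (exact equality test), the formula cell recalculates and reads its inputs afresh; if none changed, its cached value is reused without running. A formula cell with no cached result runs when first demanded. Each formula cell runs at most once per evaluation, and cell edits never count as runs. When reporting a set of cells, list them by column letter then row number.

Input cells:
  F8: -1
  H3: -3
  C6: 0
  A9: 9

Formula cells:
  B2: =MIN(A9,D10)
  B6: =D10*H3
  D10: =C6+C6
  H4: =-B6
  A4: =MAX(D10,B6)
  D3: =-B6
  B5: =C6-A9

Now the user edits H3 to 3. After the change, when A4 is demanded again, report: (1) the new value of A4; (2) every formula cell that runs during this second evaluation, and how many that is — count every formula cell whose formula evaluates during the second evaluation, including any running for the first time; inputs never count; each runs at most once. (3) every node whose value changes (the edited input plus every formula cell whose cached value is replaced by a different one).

First evaluation (everything demanded from the output):
  D10 = 0 + 0 = 0
  B6 = 0 * -3 = 0
  A4 = MAX(0, 0) = 0

Propagation after the edit:
  B6: runs — H3 -3->3; result 0 (same value as before).
  A4: checked — values it read are unchanged (D10 unchanged, B6 unchanged); reused cached 0 without running.

Key observation: the change is absorbed at B6 — it re-runs but produces the same value, and the output's value is unchanged.

New value of A4: 0.
Formula cells that run: B6 — 1 in total.
Values that change: H3.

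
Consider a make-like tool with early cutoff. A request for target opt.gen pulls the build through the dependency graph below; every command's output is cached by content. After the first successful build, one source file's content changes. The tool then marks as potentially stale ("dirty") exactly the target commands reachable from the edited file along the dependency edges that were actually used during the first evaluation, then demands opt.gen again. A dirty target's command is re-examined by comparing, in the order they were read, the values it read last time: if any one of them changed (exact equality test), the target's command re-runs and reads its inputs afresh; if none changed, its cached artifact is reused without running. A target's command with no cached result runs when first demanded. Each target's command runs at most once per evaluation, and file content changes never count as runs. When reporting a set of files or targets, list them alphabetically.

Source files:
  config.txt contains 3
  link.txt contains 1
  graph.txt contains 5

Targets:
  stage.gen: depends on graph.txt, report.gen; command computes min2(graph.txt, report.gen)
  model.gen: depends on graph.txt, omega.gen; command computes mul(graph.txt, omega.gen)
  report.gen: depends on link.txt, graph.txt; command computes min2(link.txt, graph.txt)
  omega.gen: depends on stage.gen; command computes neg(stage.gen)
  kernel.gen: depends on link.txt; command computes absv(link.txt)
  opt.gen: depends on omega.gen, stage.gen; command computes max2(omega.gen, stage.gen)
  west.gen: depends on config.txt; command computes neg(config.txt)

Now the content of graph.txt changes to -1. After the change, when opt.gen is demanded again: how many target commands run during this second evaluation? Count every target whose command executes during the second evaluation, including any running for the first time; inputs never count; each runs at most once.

First demand of the output computes:
  report.gen = min2(1, 5) = 1
  stage.gen = min2(5, 1) = 1
  omega.gen = neg(1) = -1
  opt.gen = max2(-1, 1) = 1

After the edit, cleaning proceeds:
  report.gen: a read changed (graph.txt 5->-1) — executes, giving -1.
  stage.gen: a read changed (graph.txt 5->-1; report.gen 1->-1) — executes, giving -1.
  omega.gen: a read changed (stage.gen 1->-1) — executes, giving 1.
  opt.gen: a read changed (omega.gen -1->1; stage.gen 1->-1) — executes, giving 1 — identical to its old value.

4 target commands run: omega.gen, opt.gen, report.gen, stage.gen.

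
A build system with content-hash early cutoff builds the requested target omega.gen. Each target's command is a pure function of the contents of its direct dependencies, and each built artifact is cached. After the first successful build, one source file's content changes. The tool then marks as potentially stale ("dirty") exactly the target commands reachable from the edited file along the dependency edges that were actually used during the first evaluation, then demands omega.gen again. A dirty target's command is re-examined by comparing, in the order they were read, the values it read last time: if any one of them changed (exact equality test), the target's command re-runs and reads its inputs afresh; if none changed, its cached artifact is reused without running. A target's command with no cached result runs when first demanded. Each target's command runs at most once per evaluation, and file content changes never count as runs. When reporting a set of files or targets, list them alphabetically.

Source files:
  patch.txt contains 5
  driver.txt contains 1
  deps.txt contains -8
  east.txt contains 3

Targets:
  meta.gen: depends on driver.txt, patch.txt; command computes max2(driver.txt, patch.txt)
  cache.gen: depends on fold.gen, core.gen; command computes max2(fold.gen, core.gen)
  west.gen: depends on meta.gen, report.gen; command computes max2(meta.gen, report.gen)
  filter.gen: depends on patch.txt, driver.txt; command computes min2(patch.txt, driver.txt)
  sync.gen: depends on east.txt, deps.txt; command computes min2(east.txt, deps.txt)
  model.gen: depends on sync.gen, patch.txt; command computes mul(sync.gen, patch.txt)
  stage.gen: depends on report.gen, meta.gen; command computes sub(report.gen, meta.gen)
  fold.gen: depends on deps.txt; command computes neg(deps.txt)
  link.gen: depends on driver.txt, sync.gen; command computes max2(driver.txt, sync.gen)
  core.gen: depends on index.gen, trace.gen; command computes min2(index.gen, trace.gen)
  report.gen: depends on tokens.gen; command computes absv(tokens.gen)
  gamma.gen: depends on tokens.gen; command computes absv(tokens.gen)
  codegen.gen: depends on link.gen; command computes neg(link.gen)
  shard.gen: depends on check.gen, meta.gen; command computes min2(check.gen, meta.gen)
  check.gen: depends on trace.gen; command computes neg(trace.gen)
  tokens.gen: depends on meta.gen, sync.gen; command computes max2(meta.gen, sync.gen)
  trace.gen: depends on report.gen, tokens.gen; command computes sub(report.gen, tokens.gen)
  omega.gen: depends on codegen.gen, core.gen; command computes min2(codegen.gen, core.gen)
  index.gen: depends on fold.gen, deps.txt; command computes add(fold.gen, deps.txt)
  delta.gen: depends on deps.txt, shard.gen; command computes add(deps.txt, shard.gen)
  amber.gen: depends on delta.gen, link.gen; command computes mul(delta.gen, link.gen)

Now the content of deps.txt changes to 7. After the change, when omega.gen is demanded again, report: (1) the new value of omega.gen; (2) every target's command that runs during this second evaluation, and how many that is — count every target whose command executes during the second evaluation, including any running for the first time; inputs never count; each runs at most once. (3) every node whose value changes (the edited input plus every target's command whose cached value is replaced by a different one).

New value of omega.gen: -3.
Target commands that run: codegen.gen, fold.gen, index.gen, link.gen, omega.gen, sync.gen, tokens.gen — 7 in total.
Values that change: codegen.gen, deps.txt, fold.gen, link.gen, omega.gen, sync.gen.
Key observation: the cutoff stops propagation at report.gen — its inputs' values are unchanged, so it reuses its cache.

First evaluation (everything demanded from the output):
  fold.gen = neg(-8) = 8
  index.gen = add(8, -8) = 0
  meta.gen = max2(1, 5) = 5
  sync.gen = min2(3, -8) = -8
  link.gen = max2(1, -8) = 1
  codegen.gen = neg(1) = -1
  tokens.gen = max2(5, -8) = 5
  report.gen = absv(5) = 5
  trace.gen = sub(5, 5) = 0
  core.gen = min2(0, 0) = 0
  omega.gen = min2(-1, 0) = -1

Propagation after the edit:
  fold.gen: runs — deps.txt -8->7; result -7.
  index.gen: runs — fold.gen 8->-7; deps.txt -8->7; result 0 (same value as before).
  sync.gen: runs — deps.txt -8->7; result 3.
  link.gen: runs — sync.gen -8->3; result 3.
  codegen.gen: runs — link.gen 1->3; result -3.
  tokens.gen: runs — sync.gen -8->3; result 5 (same value as before).
  report.gen: checked — values it read are unchanged (tokens.gen unchanged); reused cached 5 without running.
  trace.gen: checked — values it read are unchanged (report.gen unchanged, tokens.gen unchanged); reused cached 0 without running.
  core.gen: checked — values it read are unchanged (index.gen unchanged, trace.gen unchanged); reused cached 0 without running.
  omega.gen: runs — codegen.gen -1->-3; result -3.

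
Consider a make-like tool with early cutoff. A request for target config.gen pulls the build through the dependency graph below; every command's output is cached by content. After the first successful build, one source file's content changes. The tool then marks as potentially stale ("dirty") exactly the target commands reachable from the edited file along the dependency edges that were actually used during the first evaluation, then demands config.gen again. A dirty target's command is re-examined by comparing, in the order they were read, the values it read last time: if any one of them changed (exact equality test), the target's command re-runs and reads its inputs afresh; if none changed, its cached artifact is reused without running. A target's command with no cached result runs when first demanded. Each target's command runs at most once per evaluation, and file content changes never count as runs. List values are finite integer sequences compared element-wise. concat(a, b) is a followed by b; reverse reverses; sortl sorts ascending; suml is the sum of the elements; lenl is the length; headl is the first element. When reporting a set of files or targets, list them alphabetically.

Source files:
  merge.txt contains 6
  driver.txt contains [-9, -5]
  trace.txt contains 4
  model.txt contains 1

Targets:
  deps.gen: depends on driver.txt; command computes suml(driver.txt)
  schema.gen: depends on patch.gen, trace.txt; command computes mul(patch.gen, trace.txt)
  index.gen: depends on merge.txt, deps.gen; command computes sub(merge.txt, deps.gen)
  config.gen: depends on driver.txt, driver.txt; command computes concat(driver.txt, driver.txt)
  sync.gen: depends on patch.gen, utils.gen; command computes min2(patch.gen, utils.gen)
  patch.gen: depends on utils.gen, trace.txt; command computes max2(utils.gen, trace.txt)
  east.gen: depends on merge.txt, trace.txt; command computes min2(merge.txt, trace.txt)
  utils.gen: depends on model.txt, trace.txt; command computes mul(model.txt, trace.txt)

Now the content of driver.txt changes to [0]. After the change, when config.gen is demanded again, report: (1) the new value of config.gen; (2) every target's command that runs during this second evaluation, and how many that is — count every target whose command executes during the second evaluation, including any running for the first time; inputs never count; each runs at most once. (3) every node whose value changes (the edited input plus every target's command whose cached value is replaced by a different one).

First demand of the output computes:
  config.gen = concat([-9, -5], [-9, -5]) = [-9, -5, -9, -5]

After the edit, cleaning proceeds:
  config.gen: a read changed (driver.txt [-9, -5]->[0]; driver.txt [-9, -5]->[0]) — executes, giving [0, 0].

Demanding config.gen again yields [0, 0].
1 target commands run: config.gen.
The nodes whose values change: config.gen, driver.txt.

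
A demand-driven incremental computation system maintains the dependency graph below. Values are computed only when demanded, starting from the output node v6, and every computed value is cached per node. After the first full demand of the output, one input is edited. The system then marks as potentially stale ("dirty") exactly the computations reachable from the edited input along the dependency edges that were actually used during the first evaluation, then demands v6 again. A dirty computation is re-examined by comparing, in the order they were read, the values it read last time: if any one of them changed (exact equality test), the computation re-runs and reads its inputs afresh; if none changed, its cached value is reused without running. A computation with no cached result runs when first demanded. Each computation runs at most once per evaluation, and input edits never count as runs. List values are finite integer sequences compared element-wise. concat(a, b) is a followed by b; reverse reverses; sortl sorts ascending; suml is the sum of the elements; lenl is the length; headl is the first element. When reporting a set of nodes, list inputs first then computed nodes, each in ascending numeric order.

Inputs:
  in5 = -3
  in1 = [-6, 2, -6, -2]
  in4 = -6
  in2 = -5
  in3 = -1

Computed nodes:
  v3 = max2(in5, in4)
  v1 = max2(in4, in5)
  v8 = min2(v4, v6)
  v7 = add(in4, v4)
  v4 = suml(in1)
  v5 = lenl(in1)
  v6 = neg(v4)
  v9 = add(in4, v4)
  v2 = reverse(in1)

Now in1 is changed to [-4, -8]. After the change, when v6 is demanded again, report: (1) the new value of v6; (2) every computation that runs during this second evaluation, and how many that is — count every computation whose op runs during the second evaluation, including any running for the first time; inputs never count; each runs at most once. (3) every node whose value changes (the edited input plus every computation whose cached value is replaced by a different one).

New value of v6: 12.
Computations that run: v4 — 1 in total.
Values that change: in1.
Key observation: the change is absorbed at v4 — it re-runs but produces the same value, and the output's value is unchanged.

First evaluation (everything demanded from the output):
  v4 = suml([-6, 2, -6, -2]) = -12
  v6 = neg(-12) = 12

Propagation after the edit:
  v4: runs — in1 [-6, 2, -6, -2]->[-4, -8]; result -12 (same value as before).
  v6: checked — values it read are unchanged (v4 unchanged); reused cached 12 without running.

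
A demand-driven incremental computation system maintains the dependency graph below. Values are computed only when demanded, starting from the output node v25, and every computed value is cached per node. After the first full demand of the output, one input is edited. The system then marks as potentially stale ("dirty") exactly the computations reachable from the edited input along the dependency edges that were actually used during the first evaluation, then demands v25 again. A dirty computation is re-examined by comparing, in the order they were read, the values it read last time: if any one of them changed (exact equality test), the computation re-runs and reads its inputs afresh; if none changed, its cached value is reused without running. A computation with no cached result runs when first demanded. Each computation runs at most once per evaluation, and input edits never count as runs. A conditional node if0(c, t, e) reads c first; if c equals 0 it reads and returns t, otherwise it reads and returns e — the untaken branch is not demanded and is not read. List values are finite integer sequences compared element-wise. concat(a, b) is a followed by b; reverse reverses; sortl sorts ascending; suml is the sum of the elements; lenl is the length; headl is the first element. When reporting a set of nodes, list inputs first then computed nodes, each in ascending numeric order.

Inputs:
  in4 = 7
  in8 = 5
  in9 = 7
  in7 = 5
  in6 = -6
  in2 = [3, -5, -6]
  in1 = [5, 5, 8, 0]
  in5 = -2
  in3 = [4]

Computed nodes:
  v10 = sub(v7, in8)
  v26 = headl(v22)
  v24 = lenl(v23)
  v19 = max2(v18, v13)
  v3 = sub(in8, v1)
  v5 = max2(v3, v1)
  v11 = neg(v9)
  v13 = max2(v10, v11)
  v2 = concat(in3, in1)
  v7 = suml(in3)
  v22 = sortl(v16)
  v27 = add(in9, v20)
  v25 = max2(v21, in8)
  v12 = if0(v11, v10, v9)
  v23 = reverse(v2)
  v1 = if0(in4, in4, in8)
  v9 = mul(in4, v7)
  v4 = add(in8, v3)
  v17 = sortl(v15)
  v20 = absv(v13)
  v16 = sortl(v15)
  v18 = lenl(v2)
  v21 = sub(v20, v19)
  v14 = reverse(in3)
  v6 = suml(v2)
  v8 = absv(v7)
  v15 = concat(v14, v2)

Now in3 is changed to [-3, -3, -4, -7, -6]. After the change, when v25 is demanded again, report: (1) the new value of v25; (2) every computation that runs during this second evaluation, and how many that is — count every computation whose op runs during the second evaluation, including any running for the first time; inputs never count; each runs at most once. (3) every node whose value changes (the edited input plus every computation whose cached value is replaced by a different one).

New value of v25: 5.
Computations that run: v2, v7, v9, v10, v11, v13, v18, v19, v20, v21, v25 — 11 in total.
Values that change: in3, v2, v7, v9, v10, v11, v13, v18, v19, v20, v21.

First evaluation (everything demanded from the output):
  v2 = concat([4], [5, 5, 8, 0]) = [4, 5, 5, 8, 0]
  v7 = suml([4]) = 4
  v9 = mul(7, 4) = 28
  v10 = sub(4, 5) = -1
  v11 = neg(28) = -28
  v13 = max2(-1, -28) = -1
  v18 = lenl([4, 5, 5, 8, 0]) = 5
  v19 = max2(5, -1) = 5
  v20 = absv(-1) = 1
  v21 = sub(1, 5) = -4
  v25 = max2(-4, 5) = 5

Propagation after the edit:
  v2: runs — in3 [4]->[-3, -3, -4, -7, -6]; result [-3, -3, -4, -7, -6, 5, 5, 8, 0].
  v7: runs — in3 [4]->[-3, -3, -4, -7, -6]; result -23.
  v9: runs — v7 4->-23; result -161.
  v10: runs — v7 4->-23; result -28.
  v11: runs — v9 28->-161; result 161.
  v13: runs — v10 -1->-28; v11 -28->161; result 161.
  v18: runs — v2 [4, 5, 5, 8, 0]->[-3, -3, -4, -7, -6, 5, 5, 8, 0]; result 9.
  v19: runs — v18 5->9; v13 -1->161; result 161.
  v20: runs — v13 -1->161; result 161.
  v21: runs — v20 1->161; v19 5->161; result 0.
  v25: runs — v21 -4->0; result 5 (same value as before).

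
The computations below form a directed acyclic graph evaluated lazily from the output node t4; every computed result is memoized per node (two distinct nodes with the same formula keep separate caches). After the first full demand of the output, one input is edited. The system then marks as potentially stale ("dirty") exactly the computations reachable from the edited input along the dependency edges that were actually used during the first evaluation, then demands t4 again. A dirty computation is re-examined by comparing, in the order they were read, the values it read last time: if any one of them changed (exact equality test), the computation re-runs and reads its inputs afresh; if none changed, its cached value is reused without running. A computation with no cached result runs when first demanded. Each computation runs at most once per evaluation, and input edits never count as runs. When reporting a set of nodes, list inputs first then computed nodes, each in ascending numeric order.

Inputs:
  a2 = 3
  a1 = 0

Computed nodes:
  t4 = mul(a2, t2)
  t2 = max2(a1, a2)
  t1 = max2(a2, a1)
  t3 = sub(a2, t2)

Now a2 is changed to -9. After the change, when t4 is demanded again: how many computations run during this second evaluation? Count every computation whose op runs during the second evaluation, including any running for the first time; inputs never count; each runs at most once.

2 computations run: t2, t4.

First demand of the output computes:
  t2 = max2(0, 3) = 3
  t4 = mul(3, 3) = 9

After the edit, cleaning proceeds:
  t2: a read changed (a2 3->-9) — executes, giving 0.
  t4: a read changed (a2 3->-9; t2 3->0) — executes, giving 0.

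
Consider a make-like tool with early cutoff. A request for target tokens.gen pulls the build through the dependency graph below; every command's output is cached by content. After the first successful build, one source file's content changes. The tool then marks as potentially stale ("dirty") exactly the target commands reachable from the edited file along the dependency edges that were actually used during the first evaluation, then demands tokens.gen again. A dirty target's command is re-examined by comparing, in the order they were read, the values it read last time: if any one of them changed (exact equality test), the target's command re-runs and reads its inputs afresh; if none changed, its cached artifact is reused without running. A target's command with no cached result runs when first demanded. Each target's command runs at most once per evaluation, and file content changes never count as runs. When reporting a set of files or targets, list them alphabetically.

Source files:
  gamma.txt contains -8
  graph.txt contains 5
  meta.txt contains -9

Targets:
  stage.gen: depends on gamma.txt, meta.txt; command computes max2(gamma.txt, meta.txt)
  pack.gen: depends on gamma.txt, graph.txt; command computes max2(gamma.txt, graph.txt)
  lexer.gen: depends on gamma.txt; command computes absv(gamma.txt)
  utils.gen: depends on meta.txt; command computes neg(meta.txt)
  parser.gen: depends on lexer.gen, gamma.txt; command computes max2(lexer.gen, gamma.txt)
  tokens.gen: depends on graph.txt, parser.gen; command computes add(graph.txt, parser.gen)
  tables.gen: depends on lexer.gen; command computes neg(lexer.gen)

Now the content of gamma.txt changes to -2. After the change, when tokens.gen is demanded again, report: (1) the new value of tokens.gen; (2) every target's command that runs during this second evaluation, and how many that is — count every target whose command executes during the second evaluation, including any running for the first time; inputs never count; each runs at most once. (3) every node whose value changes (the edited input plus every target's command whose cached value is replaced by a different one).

First demand of the output computes:
  lexer.gen = absv(-8) = 8
  parser.gen = max2(8, -8) = 8
  tokens.gen = add(5, 8) = 13

After the edit, cleaning proceeds:
  lexer.gen: a read changed (gamma.txt -8->-2) — executes, giving 2.
  parser.gen: a read changed (lexer.gen 8->2; gamma.txt -8->-2) — executes, giving 2.
  tokens.gen: a read changed (parser.gen 8->2) — executes, giving 7.

Demanding tokens.gen again yields 7.
3 target commands run: lexer.gen, parser.gen, tokens.gen.
The nodes whose values change: gamma.txt, lexer.gen, parser.gen, tokens.gen.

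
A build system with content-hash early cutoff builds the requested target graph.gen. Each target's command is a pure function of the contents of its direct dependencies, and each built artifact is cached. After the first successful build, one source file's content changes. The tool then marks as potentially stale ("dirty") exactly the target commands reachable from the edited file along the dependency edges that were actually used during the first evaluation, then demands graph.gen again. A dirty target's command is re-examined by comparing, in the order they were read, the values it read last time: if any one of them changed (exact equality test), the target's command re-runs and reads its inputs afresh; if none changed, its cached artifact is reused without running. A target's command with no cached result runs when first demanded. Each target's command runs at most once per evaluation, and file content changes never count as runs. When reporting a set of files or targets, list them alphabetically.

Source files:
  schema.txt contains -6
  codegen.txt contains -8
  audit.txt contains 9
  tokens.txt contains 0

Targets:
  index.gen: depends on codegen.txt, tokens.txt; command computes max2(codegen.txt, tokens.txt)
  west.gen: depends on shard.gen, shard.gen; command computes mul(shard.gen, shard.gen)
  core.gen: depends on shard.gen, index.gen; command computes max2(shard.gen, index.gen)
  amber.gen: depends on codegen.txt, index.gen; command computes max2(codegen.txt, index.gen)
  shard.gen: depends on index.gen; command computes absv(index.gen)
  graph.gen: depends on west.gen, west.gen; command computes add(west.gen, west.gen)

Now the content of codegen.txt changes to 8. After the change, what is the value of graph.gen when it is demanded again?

First evaluation (everything demanded from the output):
  index.gen = max2(-8, 0) = 0
  shard.gen = absv(0) = 0
  west.gen = mul(0, 0) = 0
  graph.gen = add(0, 0) = 0

Propagation after the edit:
  index.gen: runs — codegen.txt -8->8; result 8.
  shard.gen: runs — index.gen 0->8; result 8.
  west.gen: runs — shard.gen 0->8; shard.gen 0->8; result 64.
  graph.gen: runs — west.gen 0->64; west.gen 0->64; result 128.

New value of graph.gen: 128.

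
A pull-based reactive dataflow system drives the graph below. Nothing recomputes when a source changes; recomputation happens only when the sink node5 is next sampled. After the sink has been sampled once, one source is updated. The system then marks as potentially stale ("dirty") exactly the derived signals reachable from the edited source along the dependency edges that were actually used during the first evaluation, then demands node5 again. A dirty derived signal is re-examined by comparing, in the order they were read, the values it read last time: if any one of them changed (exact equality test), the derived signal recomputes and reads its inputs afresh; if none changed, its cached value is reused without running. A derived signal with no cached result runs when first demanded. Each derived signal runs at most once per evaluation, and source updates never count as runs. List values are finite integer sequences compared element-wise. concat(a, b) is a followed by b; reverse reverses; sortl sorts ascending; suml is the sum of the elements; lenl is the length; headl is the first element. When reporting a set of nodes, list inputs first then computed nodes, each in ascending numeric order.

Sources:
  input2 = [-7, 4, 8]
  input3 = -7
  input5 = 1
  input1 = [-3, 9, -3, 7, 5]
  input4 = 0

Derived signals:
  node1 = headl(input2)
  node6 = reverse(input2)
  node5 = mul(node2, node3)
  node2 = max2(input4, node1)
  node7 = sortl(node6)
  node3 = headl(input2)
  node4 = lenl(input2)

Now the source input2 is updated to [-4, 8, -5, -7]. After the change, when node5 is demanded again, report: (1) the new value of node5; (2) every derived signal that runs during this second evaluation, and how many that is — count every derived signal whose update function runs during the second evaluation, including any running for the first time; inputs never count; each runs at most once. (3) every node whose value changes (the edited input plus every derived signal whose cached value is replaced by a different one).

First evaluation (everything demanded from the output):
  node1 = headl([-7, 4, 8]) = -7
  node2 = max2(0, -7) = 0
  node3 = headl([-7, 4, 8]) = -7
  node5 = mul(0, -7) = 0

Propagation after the edit:
  node1: runs — input2 [-7, 4, 8]->[-4, 8, -5, -7]; result -4.
  node2: runs — node1 -7->-4; result 0 (same value as before).
  node3: runs — input2 [-7, 4, 8]->[-4, 8, -5, -7]; result -4.
  node5: runs — node3 -7->-4; result 0 (same value as before).

New value of node5: 0.
Derived signals that run: node1, node2, node3, node5 — 4 in total.
Values that change: input2, node1, node3.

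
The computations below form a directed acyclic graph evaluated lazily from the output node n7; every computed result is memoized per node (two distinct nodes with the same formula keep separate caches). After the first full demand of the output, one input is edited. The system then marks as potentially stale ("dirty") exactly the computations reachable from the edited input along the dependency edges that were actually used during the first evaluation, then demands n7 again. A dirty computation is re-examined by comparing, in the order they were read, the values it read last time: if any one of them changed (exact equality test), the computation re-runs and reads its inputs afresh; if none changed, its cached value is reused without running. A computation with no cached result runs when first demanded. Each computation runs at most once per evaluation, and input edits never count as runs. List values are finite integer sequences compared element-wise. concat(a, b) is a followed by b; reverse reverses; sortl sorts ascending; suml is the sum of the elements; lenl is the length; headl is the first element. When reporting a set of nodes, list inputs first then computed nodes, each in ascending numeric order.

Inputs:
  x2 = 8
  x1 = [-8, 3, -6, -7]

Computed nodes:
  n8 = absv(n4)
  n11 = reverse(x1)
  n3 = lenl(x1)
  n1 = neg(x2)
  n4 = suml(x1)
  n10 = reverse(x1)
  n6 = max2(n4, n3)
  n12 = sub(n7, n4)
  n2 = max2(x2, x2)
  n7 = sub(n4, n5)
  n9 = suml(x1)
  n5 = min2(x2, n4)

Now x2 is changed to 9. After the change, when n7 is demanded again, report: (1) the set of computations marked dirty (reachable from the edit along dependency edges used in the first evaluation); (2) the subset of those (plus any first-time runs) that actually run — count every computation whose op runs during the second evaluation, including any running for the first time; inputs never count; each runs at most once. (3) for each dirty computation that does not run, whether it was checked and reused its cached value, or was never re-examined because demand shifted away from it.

First demand of the output computes:
  n4 = suml([-8, 3, -6, -7]) = -18
  n5 = min2(8, -18) = -18
  n7 = sub(-18, -18) = 0

After the edit, cleaning proceeds:
  n5: a read changed (x2 8->9) — executes, giving -18 — identical to its old value.
  n7: dirty, but its reads are unchanged (n4 unchanged, n5 unchanged); cached 0 stands.

Note the absorption at n5: it re-runs yet its value is the same, leaving the output's value untouched.

The edit dirties: n5, n7.
1 computations run: n5.
Cache hits after checking: n7.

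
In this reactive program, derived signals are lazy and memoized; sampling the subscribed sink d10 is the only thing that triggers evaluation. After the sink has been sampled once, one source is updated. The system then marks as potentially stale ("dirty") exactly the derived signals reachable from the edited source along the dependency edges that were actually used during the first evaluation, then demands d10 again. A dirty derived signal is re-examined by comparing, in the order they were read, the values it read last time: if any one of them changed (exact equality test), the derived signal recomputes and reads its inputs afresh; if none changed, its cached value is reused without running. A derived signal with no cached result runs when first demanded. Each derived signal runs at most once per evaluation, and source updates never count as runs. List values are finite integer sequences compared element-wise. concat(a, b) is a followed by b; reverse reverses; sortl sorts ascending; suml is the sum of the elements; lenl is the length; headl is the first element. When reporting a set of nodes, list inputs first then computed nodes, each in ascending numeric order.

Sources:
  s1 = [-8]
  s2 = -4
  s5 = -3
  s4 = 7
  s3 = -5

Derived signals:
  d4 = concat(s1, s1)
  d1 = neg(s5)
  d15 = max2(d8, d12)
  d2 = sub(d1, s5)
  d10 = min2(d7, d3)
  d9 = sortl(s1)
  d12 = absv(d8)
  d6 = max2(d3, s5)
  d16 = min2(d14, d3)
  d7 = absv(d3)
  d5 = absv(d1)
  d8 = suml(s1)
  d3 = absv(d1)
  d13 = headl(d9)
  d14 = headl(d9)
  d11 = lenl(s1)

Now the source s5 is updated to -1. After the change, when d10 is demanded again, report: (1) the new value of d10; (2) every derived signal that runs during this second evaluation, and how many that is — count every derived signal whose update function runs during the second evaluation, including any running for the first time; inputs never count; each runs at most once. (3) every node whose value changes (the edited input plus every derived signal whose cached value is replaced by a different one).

First demand of the output computes:
  d1 = neg(-3) = 3
  d3 = absv(3) = 3
  d7 = absv(3) = 3
  d10 = min2(3, 3) = 3

After the edit, cleaning proceeds:
  d1: a read changed (s5 -3->-1) — executes, giving 1.
  d3: a read changed (d1 3->1) — executes, giving 1.
  d7: a read changed (d3 3->1) — executes, giving 1.
  d10: a read changed (d7 3->1; d3 3->1) — executes, giving 1.

Demanding d10 again yields 1.
4 derived signals run: d1, d3, d7, d10.
The nodes whose values change: s5, d1, d3, d7, d10.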